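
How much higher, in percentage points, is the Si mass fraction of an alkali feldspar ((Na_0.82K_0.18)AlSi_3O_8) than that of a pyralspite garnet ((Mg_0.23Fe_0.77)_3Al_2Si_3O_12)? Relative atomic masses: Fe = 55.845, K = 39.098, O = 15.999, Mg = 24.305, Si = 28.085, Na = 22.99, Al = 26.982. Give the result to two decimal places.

First mineral: 84.255 g Si in 265.118 g formula = 31.78 wt% Si.
Second mineral: 84.255 g Si in 475.979 g formula = 17.70 wt% Si.
31.78% − 17.70% gives a difference of 14.08 percentage points.

14.08 percentage points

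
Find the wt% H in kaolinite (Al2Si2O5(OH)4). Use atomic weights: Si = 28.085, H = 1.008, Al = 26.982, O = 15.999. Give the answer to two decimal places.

1.56 weight percent

Molar mass of Al2Si2O5(OH)4: 2×26.982 + 2×28.085 + 9×15.999 + 4×1.008 = 258.157 g/mol.
Mass of H per formula unit: 4 × 1.008 = 4.032 g.
Weight fraction H = 4.032 / 258.157 = 0.0156.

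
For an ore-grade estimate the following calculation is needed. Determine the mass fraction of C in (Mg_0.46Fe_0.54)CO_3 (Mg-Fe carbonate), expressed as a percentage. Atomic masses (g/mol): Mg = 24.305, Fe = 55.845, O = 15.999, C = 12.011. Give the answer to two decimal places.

Formula mass = 0.46×24.305 + 0.54×55.845 + 1×12.011 + 3×15.999 = 101.345 g/mol, of which 12.011 g is C.
So C makes up 12.011/101.345 = 0.1185 of the mass, i.e. 11.85%.

11.85 mass %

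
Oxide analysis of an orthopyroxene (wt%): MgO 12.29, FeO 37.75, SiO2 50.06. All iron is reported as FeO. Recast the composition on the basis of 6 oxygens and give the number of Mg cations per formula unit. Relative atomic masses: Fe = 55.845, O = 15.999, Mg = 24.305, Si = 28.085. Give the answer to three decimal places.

0.733 Mg apfu

MgO (M=40.304): mol = 0.30493; Mg = 0.30493, O = 0.30493.
FeO (M=71.844): mol = 0.52544; Fe = 0.52544, O = 0.52544.
SiO2 (M=60.083): mol = 0.83318; Si = 0.83318, O = 1.66636.
ΣO = 2.49673; factor = 6/ΣO = 2.40314.
Mg apfu = 0.30493 × 2.40314 = 0.733.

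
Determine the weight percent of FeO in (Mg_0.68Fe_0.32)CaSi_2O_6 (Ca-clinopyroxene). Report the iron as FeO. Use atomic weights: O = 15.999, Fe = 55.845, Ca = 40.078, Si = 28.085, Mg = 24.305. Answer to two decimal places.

Molar mass of (Mg_0.68Fe_0.32)CaSi_2O_6 = 0.68*24.305 + 0.32*55.845 + 1*40.078 + 2*28.085 + 6*15.999 = 226.640 g/mol.
Each formula unit contains 0.32 Fe, equivalent to 0.32/1 = 0.3200 mol FeO.
M(FeO) = 1×55.845 + 1×15.999 = 71.844 g/mol.
Mass of FeO per formula unit = 0.3200 × 71.844 = 22.990 g.
FeO wt% = 22.990 / 226.640 × 100 = 10.14%.

10.14 wt%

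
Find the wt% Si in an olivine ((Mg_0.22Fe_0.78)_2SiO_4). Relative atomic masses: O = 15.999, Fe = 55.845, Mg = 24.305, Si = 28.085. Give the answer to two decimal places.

14.79 weight percent

Molar mass of (Mg_0.22Fe_0.78)_2SiO_4: 0.44×24.305 + 1.56×55.845 + 1×28.085 + 4×15.999 = 189.893 g/mol.
Mass of Si per formula unit: 1 × 28.085 = 28.085 g.
Weight fraction Si = 28.085 / 189.893 = 0.1479.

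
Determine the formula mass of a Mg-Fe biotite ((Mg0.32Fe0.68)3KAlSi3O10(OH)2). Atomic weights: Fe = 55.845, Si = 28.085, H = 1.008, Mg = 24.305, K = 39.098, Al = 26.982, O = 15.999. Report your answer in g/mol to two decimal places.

M = 0.96*24.305 + 2.04*55.845 + 1*39.098 + 1*26.982 + 3*28.085 + 12*15.999 + 2*1.008

481.60 g/mol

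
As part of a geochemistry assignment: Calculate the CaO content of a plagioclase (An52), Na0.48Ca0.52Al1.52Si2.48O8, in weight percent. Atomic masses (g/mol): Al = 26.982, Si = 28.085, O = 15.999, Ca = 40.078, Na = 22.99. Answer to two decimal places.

10.78 wt%

Formula mass = 270.531 g/mol.
0.52 Ca → 0.5200 mol CaO per formula unit; M(CaO) = 56.077, so CaO mass = 29.160 g.
29.160/270.531 × 100 = 10.78 wt%.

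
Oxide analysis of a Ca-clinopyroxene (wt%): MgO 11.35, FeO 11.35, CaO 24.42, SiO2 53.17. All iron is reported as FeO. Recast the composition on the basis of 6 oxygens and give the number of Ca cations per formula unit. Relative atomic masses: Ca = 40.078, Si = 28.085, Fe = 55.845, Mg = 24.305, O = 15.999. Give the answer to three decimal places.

11.35 wt% MgO ÷ 40.304 g/mol = 0.28161 mol, giving 0.28161 Mg and 0.28161 O.
11.35 wt% FeO ÷ 71.844 g/mol = 0.15798 mol, giving 0.15798 Fe and 0.15798 O.
24.42 wt% CaO ÷ 56.077 g/mol = 0.43547 mol, giving 0.43547 Ca and 0.43547 O.
53.17 wt% SiO2 ÷ 60.083 g/mol = 0.88494 mol, giving 0.88494 Si and 1.76988 O.
Oxygen sums to 2.64494; scaling by 6/2.64494 = 2.26848 puts the formula on 6 O.
Ca: 0.43547 × 2.26848 = 0.988 atoms per formula unit.

0.988 Ca apfu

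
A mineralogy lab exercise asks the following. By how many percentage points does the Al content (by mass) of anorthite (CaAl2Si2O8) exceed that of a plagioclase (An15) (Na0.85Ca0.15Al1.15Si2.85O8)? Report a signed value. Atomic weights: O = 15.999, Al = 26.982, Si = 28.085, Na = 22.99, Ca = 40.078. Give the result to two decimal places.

7.67 percentage points

M(CaAl2Si2O8) = 278.204 g/mol, so wt% Al = 53.964/278.204 × 100 = 19.40%.
M(Na0.85Ca0.15Al1.15Si2.85O8) = 264.617 g/mol, so wt% Al = 31.029/264.617 × 100 = 11.73%.
19.40 − 11.73 = 7.67 pp.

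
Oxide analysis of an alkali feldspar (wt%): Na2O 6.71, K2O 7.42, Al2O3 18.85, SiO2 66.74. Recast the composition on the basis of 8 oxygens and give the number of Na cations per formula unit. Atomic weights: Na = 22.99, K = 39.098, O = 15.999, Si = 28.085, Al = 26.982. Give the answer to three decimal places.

0.585 Na apfu

6.71 wt% Na2O ÷ 61.979 g/mol = 0.10826 mol, giving 0.21652 Na and 0.10826 O.
7.42 wt% K2O ÷ 94.195 g/mol = 0.07877 mol, giving 0.15754 K and 0.07877 O.
18.85 wt% Al2O3 ÷ 101.961 g/mol = 0.18487 mol, giving 0.36974 Al and 0.55461 O.
66.74 wt% SiO2 ÷ 60.083 g/mol = 1.11080 mol, giving 1.11080 Si and 2.22160 O.
Oxygen sums to 2.96324; scaling by 8/2.96324 = 2.69975 puts the formula on 8 O.
Na: 0.21652 × 2.69975 = 0.585 atoms per formula unit.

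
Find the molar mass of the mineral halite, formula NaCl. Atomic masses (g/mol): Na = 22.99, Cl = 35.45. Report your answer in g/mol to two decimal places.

The formula mass is the sum 1×22.99 + 1×35.45.

58.44 g/mol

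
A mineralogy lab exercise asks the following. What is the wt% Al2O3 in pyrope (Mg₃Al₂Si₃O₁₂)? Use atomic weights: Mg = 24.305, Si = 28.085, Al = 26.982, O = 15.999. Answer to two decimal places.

25.29 wt%

M(Mg₃Al₂Si₃O₁₂) = 403.122 g/mol; M(Al2O3) = 101.961 g/mol.
Moles Al2O3 per formula unit = 2 Al ÷ 2 = 1.0000.
Al2O3 fraction = (1.0000 × 101.961) / 403.122 = 101.961/403.122 = 0.2529.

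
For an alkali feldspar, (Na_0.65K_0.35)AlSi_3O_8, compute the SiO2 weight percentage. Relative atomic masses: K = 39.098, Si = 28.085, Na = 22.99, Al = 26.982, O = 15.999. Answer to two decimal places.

Molar mass of (Na_0.65K_0.35)AlSi_3O_8 = 0.65·22.99 + 0.35·39.098 + 1·26.982 + 3·28.085 + 8·15.999 = 267.857 g/mol.
Each formula unit contains 3 Si, equivalent to 3/1 = 3.0000 mol SiO2.
M(SiO2) = 1×28.085 + 2×15.999 = 60.083 g/mol.
Mass of SiO2 per formula unit = 3.0000 × 60.083 = 180.249 g.
SiO2 wt% = 180.249 / 267.857 × 100 = 67.29%.

67.29 wt%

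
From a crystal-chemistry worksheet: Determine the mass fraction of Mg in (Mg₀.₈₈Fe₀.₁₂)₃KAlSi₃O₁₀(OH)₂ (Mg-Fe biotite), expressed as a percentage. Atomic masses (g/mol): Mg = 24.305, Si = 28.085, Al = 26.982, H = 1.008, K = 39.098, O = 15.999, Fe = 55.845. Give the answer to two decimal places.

14.97 wt%

Molar mass of (Mg₀.₈₈Fe₀.₁₂)₃KAlSi₃O₁₀(OH)₂: 2.64*24.305 + 0.36*55.845 + 1*39.098 + 1*26.982 + 3*28.085 + 12*15.999 + 2*1.008 = 428.608 g/mol.
Mass of Mg per formula unit: 2.64 × 24.305 = 64.165 g.
Weight fraction Mg = 64.165 / 428.608 = 0.1497.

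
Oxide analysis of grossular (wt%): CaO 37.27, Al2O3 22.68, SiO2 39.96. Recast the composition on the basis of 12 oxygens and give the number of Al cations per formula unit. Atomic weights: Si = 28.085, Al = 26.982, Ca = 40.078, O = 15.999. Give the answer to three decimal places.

CaO: 37.27/56.077 = 0.66462 mol → 0.66462 mol Ca, 0.66462 mol O.
Al2O3: 22.68/101.961 = 0.22244 mol → 0.44488 mol Al, 0.66732 mol O.
SiO2: 39.96/60.083 = 0.66508 mol → 0.66508 mol Si, 1.33016 mol O.
Total oxygen = 2.66210 mol. Normalization factor = 12/2.66210 = 4.50772.
Al per 12 O = 0.44488 × 4.50772 = 2.005.

2.005 Al apfu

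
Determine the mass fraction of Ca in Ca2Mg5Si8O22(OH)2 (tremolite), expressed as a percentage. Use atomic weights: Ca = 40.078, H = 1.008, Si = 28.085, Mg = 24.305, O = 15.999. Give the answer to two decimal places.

Formula mass = 2·40.078 + 5·24.305 + 8·28.085 + 24·15.999 + 2·1.008 = 812.353 g/mol, of which 80.156 g is Ca.
So Ca makes up 80.156/812.353 = 0.0987 of the mass, i.e. 9.87%.

9.87 weight percent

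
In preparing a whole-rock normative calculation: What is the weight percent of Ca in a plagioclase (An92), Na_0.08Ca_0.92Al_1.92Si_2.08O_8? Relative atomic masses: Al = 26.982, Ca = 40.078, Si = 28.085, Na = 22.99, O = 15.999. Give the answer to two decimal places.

13.31 weight percent

Formula mass = 0.08·22.99 + 0.92·40.078 + 1.92·26.982 + 2.08·28.085 + 8·15.999 = 276.925 g/mol, of which 36.872 g is Ca.
So Ca makes up 36.872/276.925 = 0.1331 of the mass, i.e. 13.31%.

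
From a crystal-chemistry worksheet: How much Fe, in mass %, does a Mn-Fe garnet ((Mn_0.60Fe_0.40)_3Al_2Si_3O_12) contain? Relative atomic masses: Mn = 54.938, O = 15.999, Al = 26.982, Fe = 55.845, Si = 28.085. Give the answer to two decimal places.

M((Mn_0.60Fe_0.40)_3Al_2Si_3O_12) = 496.109 g/mol.
Fe contributes 1.20 × 55.845 = 67.014 g per mole.
67.014/496.109 = 0.1351 → 13.51%.

13.51 mass %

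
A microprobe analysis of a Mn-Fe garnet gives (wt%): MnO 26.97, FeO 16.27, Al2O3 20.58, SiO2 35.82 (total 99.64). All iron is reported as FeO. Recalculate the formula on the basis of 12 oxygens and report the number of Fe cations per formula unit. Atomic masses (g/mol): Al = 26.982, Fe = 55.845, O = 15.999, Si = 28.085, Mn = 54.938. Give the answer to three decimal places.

1.130 Fe apfu

MnO: 26.97/70.937 = 0.38020 mol → 0.38020 mol Mn, 0.38020 mol O.
FeO: 16.27/71.844 = 0.22646 mol → 0.22646 mol Fe, 0.22646 mol O.
Al2O3: 20.58/101.961 = 0.20184 mol → 0.40368 mol Al, 0.60552 mol O.
SiO2: 35.82/60.083 = 0.59618 mol → 0.59618 mol Si, 1.19236 mol O.
Total oxygen = 2.40454 mol. Normalization factor = 12/2.40454 = 4.99056.
Fe per 12 O = 0.22646 × 4.99056 = 1.130.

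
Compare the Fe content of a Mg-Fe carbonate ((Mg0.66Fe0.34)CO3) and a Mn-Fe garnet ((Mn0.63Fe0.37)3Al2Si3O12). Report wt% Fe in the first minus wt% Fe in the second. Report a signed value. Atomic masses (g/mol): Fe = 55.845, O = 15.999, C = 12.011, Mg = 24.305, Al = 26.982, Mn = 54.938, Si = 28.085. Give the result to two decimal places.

M((Mg0.66Fe0.34)CO3) = 95.037 g/mol, so wt% Fe = 18.987/95.037 × 100 = 19.98%.
M((Mn0.63Fe0.37)3Al2Si3O12) = 496.028 g/mol, so wt% Fe = 61.988/496.028 × 100 = 12.50%.
19.98 − 12.50 = 7.48 pp.

7.48 percentage points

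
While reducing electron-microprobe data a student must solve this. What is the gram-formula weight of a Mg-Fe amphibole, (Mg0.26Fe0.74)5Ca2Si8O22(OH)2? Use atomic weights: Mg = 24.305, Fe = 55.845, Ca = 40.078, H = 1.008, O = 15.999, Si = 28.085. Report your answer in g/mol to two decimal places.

929.05 g/mol

M = 1.30(24.305) + 3.70(55.845) + 2(40.078) + 8(28.085) + 24(15.999) + 2(1.008)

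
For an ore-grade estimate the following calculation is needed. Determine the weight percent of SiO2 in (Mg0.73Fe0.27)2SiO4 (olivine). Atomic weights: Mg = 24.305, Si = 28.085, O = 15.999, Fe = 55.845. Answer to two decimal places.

M((Mg0.73Fe0.27)2SiO4) = 157.723 g/mol; M(SiO2) = 60.083 g/mol.
Moles SiO2 per formula unit = 1 Si ÷ 1 = 1.0000.
SiO2 fraction = (1.0000 × 60.083) / 157.723 = 60.083/157.723 = 0.3809.

38.09 wt%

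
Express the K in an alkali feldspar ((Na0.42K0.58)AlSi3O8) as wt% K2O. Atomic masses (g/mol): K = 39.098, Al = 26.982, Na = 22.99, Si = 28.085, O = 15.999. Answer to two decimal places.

M((Na0.42K0.58)AlSi3O8) = 271.562 g/mol; M(K2O) = 94.195 g/mol.
Moles K2O per formula unit = 0.58 K ÷ 2 = 0.2900.
K2O fraction = (0.2900 × 94.195) / 271.562 = 27.317/271.562 = 0.1006.

10.06 wt%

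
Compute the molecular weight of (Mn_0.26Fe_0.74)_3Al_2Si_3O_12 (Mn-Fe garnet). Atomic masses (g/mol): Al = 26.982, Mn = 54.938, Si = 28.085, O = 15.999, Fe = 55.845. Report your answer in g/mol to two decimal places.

The formula mass is the sum 0.78(54.938) + 2.22(55.845) + 2(26.982) + 3(28.085) + 12(15.999).

497.03 g/mol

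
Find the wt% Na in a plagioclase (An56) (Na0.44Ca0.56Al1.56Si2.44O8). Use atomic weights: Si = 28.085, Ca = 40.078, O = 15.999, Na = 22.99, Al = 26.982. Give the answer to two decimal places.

3.73 wt%

Formula mass = 0.44×22.99 + 0.56×40.078 + 1.56×26.982 + 2.44×28.085 + 8×15.999 = 271.171 g/mol, of which 10.116 g is Na.
So Na makes up 10.116/271.171 = 0.0373 of the mass, i.e. 3.73%.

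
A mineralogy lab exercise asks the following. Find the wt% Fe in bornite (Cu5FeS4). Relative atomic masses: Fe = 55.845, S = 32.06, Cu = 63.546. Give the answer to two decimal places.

11.13 mass %

Molar mass of Cu5FeS4: 5*63.546 + 1*55.845 + 4*32.06 = 501.815 g/mol.
Mass of Fe per formula unit: 1 × 55.845 = 55.845 g.
Weight fraction Fe = 55.845 / 501.815 = 0.1113.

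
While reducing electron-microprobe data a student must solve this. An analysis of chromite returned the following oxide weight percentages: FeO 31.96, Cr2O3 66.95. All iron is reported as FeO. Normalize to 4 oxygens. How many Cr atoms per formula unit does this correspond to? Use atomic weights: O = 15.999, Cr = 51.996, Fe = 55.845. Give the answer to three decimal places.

1.995 Cr apfu

FeO (M=71.844): mol = 0.44485; Fe = 0.44485, O = 0.44485.
Cr2O3 (M=151.989): mol = 0.44049; Cr = 0.88098, O = 1.32147.
ΣO = 1.76632; factor = 4/ΣO = 2.26460.
Cr apfu = 0.88098 × 2.26460 = 1.995.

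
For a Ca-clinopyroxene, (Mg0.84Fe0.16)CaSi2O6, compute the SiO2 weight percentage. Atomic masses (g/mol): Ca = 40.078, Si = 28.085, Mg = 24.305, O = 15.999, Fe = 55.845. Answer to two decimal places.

54.23 wt%

Formula mass = 221.593 g/mol.
2 Si → 2.0000 mol SiO2 per formula unit; M(SiO2) = 60.083, so SiO2 mass = 120.166 g.
120.166/221.593 × 100 = 54.23 wt%.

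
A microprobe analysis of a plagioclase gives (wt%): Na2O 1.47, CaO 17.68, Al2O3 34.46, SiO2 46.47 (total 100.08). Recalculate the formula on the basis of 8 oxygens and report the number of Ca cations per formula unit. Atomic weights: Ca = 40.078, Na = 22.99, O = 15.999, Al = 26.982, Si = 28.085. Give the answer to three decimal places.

0.870 Ca apfu

Na2O (M=61.979): mol = 0.02372; Na = 0.04744, O = 0.02372.
CaO (M=56.077): mol = 0.31528; Ca = 0.31528, O = 0.31528.
Al2O3 (M=101.961): mol = 0.33797; Al = 0.67594, O = 1.01391.
SiO2 (M=60.083): mol = 0.77343; Si = 0.77343, O = 1.54686.
ΣO = 2.89977; factor = 8/ΣO = 2.75884.
Ca apfu = 0.31528 × 2.75884 = 0.870.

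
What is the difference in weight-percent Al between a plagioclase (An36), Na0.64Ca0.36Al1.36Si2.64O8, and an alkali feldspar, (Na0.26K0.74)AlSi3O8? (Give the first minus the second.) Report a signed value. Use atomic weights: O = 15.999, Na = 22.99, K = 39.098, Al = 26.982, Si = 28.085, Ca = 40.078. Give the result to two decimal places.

Al in Na0.64Ca0.36Al1.36Si2.64O8: molar mass 267.974 g/mol; 1.36×26.982 = 36.696 g → 13.69 wt%.
Al in (Na0.26K0.74)AlSi3O8: molar mass 274.139 g/mol; 1×26.982 = 26.982 g → 9.84 wt%.
Difference = 13.69 − 9.84 = 3.85 percentage points.

3.85 percentage points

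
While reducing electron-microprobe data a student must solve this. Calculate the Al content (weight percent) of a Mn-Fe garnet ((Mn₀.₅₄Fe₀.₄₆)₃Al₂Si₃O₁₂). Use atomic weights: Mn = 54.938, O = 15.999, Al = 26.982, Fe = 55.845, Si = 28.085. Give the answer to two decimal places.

Molar mass of (Mn₀.₅₄Fe₀.₄₆)₃Al₂Si₃O₁₂: 1.62·54.938 + 1.38·55.845 + 2·26.982 + 3·28.085 + 12·15.999 = 496.273 g/mol.
Mass of Al per formula unit: 2 × 26.982 = 53.964 g.
Weight fraction Al = 53.964 / 496.273 = 0.1087.

10.87 weight percent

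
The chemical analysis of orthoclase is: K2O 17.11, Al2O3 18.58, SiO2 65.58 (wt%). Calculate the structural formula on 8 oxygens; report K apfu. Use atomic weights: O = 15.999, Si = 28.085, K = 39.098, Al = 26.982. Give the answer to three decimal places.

0.998 K apfu

K2O (M=94.195): mol = 0.18164; K = 0.36328, O = 0.18164.
Al2O3 (M=101.961): mol = 0.18223; Al = 0.36446, O = 0.54669.
SiO2 (M=60.083): mol = 1.09149; Si = 1.09149, O = 2.18298.
ΣO = 2.91131; factor = 8/ΣO = 2.74790.
K apfu = 0.36328 × 2.74790 = 0.998.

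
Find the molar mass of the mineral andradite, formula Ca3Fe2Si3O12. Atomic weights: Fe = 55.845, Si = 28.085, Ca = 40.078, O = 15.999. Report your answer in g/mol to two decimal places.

M = 3·40.078 + 2·55.845 + 3·28.085 + 12·15.999

508.17 g/mol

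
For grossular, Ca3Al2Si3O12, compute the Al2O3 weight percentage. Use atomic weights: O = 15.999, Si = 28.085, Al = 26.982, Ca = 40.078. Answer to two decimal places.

22.64 wt%

Molar mass of Ca3Al2Si3O12 = 3*40.078 + 2*26.982 + 3*28.085 + 12*15.999 = 450.441 g/mol.
Each formula unit contains 2 Al, equivalent to 2/2 = 1.0000 mol Al2O3.
M(Al2O3) = 2×26.982 + 3×15.999 = 101.961 g/mol.
Mass of Al2O3 per formula unit = 1.0000 × 101.961 = 101.961 g.
Al2O3 wt% = 101.961 / 450.441 × 100 = 22.64%.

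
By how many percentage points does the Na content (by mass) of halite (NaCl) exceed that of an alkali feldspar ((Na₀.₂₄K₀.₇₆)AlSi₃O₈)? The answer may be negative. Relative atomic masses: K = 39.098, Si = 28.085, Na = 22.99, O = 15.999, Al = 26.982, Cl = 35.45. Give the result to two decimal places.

Na in NaCl: molar mass 58.440 g/mol; 1×22.99 = 22.990 g → 39.34 wt%.
Na in (Na₀.₂₄K₀.₇₆)AlSi₃O₈: molar mass 274.461 g/mol; 0.24×22.99 = 5.518 g → 2.01 wt%.
Difference = 39.34 − 2.01 = 37.33 percentage points.

37.33 percentage points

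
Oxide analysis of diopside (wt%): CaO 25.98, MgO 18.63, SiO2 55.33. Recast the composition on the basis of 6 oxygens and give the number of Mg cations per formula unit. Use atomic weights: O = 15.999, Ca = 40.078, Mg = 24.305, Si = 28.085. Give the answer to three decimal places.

1.002 Mg apfu

CaO: 25.98/56.077 = 0.46329 mol → 0.46329 mol Ca, 0.46329 mol O.
MgO: 18.63/40.304 = 0.46224 mol → 0.46224 mol Mg, 0.46224 mol O.
SiO2: 55.33/60.083 = 0.92089 mol → 0.92089 mol Si, 1.84178 mol O.
Total oxygen = 2.76731 mol. Normalization factor = 6/2.76731 = 2.16817.
Mg per 6 O = 0.46224 × 2.16817 = 1.002.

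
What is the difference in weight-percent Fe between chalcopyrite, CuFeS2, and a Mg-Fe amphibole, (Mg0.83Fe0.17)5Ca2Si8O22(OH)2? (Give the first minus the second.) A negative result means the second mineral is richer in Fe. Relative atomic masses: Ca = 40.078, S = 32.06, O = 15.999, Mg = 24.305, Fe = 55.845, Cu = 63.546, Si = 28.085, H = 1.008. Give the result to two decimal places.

M(CuFeS2) = 183.511 g/mol, so wt% Fe = 55.845/183.511 × 100 = 30.43%.
M((Mg0.83Fe0.17)5Ca2Si8O22(OH)2) = 839.162 g/mol, so wt% Fe = 47.468/839.162 × 100 = 5.66%.
30.43 − 5.66 = 24.77 pp.

24.77 percentage points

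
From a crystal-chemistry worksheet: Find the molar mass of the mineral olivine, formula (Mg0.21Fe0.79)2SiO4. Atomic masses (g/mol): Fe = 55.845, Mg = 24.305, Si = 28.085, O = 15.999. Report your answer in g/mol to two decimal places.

190.52 g/mol

The formula mass is the sum 0.42×24.305 + 1.58×55.845 + 1×28.085 + 4×15.999.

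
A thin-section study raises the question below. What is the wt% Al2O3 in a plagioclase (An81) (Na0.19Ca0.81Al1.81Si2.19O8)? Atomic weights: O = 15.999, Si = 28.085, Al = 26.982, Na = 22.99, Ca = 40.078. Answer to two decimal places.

33.53 wt%

Formula mass = 275.167 g/mol.
1.81 Al → 0.9050 mol Al2O3 per formula unit; M(Al2O3) = 101.961, so Al2O3 mass = 92.275 g.
92.275/275.167 × 100 = 33.53 wt%.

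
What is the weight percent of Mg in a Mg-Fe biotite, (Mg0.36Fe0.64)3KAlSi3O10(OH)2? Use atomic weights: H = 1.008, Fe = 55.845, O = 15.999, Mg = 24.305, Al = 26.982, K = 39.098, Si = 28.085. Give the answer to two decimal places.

M((Mg0.36Fe0.64)3KAlSi3O10(OH)2) = 477.811 g/mol.
Mg contributes 1.08 × 24.305 = 26.249 g per mole.
26.249/477.811 = 0.0549 → 5.49%.

5.49 wt%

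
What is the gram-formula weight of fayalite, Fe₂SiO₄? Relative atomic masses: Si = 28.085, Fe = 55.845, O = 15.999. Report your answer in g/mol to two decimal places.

The formula mass is the sum 2×55.845 + 1×28.085 + 4×15.999.

203.77 g/mol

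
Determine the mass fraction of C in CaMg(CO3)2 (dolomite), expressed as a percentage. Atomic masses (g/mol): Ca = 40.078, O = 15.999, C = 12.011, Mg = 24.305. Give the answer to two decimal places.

Molar mass of CaMg(CO3)2: 1*40.078 + 1*24.305 + 2*12.011 + 6*15.999 = 184.399 g/mol.
Mass of C per formula unit: 2 × 12.011 = 24.022 g.
Weight fraction C = 24.022 / 184.399 = 0.1303.

13.03 mass %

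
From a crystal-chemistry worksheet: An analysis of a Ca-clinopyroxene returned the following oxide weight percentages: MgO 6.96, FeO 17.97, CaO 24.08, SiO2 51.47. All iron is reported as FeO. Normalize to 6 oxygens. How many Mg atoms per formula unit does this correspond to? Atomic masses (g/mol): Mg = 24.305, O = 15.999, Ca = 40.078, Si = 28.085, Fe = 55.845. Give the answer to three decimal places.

6.96 wt% MgO ÷ 40.304 g/mol = 0.17269 mol, giving 0.17269 Mg and 0.17269 O.
17.97 wt% FeO ÷ 71.844 g/mol = 0.25013 mol, giving 0.25013 Fe and 0.25013 O.
24.08 wt% CaO ÷ 56.077 g/mol = 0.42941 mol, giving 0.42941 Ca and 0.42941 O.
51.47 wt% SiO2 ÷ 60.083 g/mol = 0.85665 mol, giving 0.85665 Si and 1.71330 O.
Oxygen sums to 2.56553; scaling by 6/2.56553 = 2.33870 puts the formula on 6 O.
Mg: 0.17269 × 2.33870 = 0.404 atoms per formula unit.

0.404 Mg apfu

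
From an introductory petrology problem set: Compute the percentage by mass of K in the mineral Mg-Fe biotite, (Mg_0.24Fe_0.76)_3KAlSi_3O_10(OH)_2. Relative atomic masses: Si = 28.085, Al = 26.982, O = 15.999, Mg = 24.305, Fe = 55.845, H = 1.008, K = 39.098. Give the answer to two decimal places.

7.99 mass %

Formula mass = 0.72×24.305 + 2.28×55.845 + 1×39.098 + 1×26.982 + 3×28.085 + 12×15.999 + 2×1.008 = 489.165 g/mol, of which 39.098 g is K.
So K makes up 39.098/489.165 = 0.0799 of the mass, i.e. 7.99%.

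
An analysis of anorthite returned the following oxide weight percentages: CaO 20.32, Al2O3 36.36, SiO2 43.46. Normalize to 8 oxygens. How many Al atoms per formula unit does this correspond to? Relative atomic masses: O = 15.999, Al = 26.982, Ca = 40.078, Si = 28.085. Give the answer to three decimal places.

CaO: 20.32/56.077 = 0.36236 mol → 0.36236 mol Ca, 0.36236 mol O.
Al2O3: 36.36/101.961 = 0.35661 mol → 0.71322 mol Al, 1.06983 mol O.
SiO2: 43.46/60.083 = 0.72333 mol → 0.72333 mol Si, 1.44666 mol O.
Total oxygen = 2.87885 mol. Normalization factor = 8/2.87885 = 2.77889.
Al per 8 O = 0.71322 × 2.77889 = 1.982.

1.982 Al apfu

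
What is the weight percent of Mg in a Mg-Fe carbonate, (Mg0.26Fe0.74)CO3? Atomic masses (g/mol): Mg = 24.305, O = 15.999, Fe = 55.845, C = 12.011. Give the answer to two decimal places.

5.87 weight percent

M((Mg0.26Fe0.74)CO3) = 107.653 g/mol.
Mg contributes 0.26 × 24.305 = 6.319 g per mole.
6.319/107.653 = 0.0587 → 5.87%.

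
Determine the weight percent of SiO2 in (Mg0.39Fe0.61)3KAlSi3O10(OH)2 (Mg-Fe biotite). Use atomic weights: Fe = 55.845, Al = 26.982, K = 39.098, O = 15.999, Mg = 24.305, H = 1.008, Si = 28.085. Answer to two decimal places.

Molar mass of (Mg0.39Fe0.61)3KAlSi3O10(OH)2 = 1.17×24.305 + 1.83×55.845 + 1×39.098 + 1×26.982 + 3×28.085 + 12×15.999 + 2×1.008 = 474.972 g/mol.
Each formula unit contains 3 Si, equivalent to 3/1 = 3.0000 mol SiO2.
M(SiO2) = 1×28.085 + 2×15.999 = 60.083 g/mol.
Mass of SiO2 per formula unit = 3.0000 × 60.083 = 180.249 g.
SiO2 wt% = 180.249 / 474.972 × 100 = 37.95%.

37.95 wt%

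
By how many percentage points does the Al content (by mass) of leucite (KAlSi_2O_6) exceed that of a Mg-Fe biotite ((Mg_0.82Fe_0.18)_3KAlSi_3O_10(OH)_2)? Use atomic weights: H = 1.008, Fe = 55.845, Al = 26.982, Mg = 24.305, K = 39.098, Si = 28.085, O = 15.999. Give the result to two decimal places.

First mineral: 26.982 g Al in 218.244 g formula = 12.36 wt% Al.
Second mineral: 26.982 g Al in 434.286 g formula = 6.21 wt% Al.
12.36% − 6.21% gives a difference of 6.15 percentage points.

6.15 percentage points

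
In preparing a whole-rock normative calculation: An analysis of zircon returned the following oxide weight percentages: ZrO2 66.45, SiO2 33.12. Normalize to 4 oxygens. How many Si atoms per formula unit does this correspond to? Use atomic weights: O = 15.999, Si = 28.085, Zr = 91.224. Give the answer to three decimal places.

ZrO2: 66.45/123.222 = 0.53927 mol → 0.53927 mol Zr, 1.07854 mol O.
SiO2: 33.12/60.083 = 0.55124 mol → 0.55124 mol Si, 1.10248 mol O.
Total oxygen = 2.18102 mol. Normalization factor = 4/2.18102 = 1.83400.
Si per 4 O = 0.55124 × 1.83400 = 1.011.

1.011 Si apfu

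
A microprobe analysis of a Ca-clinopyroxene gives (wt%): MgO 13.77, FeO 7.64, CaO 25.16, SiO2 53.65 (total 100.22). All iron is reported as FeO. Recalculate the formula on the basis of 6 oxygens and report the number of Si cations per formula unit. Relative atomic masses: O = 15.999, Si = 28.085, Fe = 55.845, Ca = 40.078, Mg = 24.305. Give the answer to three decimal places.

1.997 Si apfu

MgO (M=40.304): mol = 0.34165; Mg = 0.34165, O = 0.34165.
FeO (M=71.844): mol = 0.10634; Fe = 0.10634, O = 0.10634.
CaO (M=56.077): mol = 0.44867; Ca = 0.44867, O = 0.44867.
SiO2 (M=60.083): mol = 0.89293; Si = 0.89293, O = 1.78586.
ΣO = 2.68252; factor = 6/ΣO = 2.23670.
Si apfu = 0.89293 × 2.23670 = 1.997.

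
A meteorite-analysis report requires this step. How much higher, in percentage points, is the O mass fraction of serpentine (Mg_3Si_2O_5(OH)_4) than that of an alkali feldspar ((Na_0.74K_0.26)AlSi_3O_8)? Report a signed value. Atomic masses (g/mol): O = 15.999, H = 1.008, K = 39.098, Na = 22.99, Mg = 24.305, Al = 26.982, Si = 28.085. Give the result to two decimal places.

M(Mg_3Si_2O_5(OH)_4) = 277.108 g/mol, so wt% O = 143.991/277.108 × 100 = 51.96%.
M((Na_0.74K_0.26)AlSi_3O_8) = 266.407 g/mol, so wt% O = 127.992/266.407 × 100 = 48.04%.
51.96 − 48.04 = 3.92 pp.

3.92 percentage points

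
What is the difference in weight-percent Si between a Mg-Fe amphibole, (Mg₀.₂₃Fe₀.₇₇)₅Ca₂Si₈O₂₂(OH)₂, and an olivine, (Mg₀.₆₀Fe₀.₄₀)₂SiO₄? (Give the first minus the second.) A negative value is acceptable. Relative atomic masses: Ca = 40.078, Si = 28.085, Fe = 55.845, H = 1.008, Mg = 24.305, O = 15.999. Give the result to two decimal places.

M((Mg₀.₂₃Fe₀.₇₇)₅Ca₂Si₈O₂₂(OH)₂) = 933.782 g/mol, so wt% Si = 224.680/933.782 × 100 = 24.06%.
M((Mg₀.₆₀Fe₀.₄₀)₂SiO₄) = 165.923 g/mol, so wt% Si = 28.085/165.923 × 100 = 16.93%.
24.06 − 16.93 = 7.13 pp.

7.13 percentage points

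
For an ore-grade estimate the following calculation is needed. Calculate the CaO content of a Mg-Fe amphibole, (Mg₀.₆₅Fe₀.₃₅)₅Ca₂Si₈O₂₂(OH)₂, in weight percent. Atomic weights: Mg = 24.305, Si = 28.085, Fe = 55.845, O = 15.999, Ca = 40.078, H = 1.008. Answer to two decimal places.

M((Mg₀.₆₅Fe₀.₃₅)₅Ca₂Si₈O₂₂(OH)₂) = 867.548 g/mol; M(CaO) = 56.077 g/mol.
Moles CaO per formula unit = 2 Ca ÷ 1 = 2.0000.
CaO fraction = (2.0000 × 56.077) / 867.548 = 112.154/867.548 = 0.1293.

12.93 wt%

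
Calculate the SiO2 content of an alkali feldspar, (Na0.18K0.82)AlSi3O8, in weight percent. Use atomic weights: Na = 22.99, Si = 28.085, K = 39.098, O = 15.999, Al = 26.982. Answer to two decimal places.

Molar mass of (Na0.18K0.82)AlSi3O8 = 0.18×22.99 + 0.82×39.098 + 1×26.982 + 3×28.085 + 8×15.999 = 275.428 g/mol.
Each formula unit contains 3 Si, equivalent to 3/1 = 3.0000 mol SiO2.
M(SiO2) = 1×28.085 + 2×15.999 = 60.083 g/mol.
Mass of SiO2 per formula unit = 3.0000 × 60.083 = 180.249 g.
SiO2 wt% = 180.249 / 275.428 × 100 = 65.44%.

65.44 wt%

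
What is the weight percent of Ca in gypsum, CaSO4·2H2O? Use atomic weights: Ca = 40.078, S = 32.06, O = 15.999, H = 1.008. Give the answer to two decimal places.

Molar mass of CaSO4·2H2O: 1*40.078 + 1*32.06 + 6*15.999 + 4*1.008 = 172.164 g/mol.
Mass of Ca per formula unit: 1 × 40.078 = 40.078 g.
Weight fraction Ca = 40.078 / 172.164 = 0.2328.

23.28 weight percent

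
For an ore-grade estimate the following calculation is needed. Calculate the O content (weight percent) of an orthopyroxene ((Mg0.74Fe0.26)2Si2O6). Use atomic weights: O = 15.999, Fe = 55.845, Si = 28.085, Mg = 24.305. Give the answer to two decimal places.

44.20 weight percent

Molar mass of (Mg0.74Fe0.26)2Si2O6: 1.48*24.305 + 0.52*55.845 + 2*28.085 + 6*15.999 = 217.175 g/mol.
Mass of O per formula unit: 6 × 15.999 = 95.994 g.
Weight fraction O = 95.994 / 217.175 = 0.4420.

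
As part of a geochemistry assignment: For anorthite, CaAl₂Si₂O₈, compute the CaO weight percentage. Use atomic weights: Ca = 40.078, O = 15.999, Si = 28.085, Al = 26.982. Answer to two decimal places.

20.16 wt%

Molar mass of CaAl₂Si₂O₈ = 1×40.078 + 2×26.982 + 2×28.085 + 8×15.999 = 278.204 g/mol.
Each formula unit contains 1 Ca, equivalent to 1/1 = 1.0000 mol CaO.
M(CaO) = 1×40.078 + 1×15.999 = 56.077 g/mol.
Mass of CaO per formula unit = 1.0000 × 56.077 = 56.077 g.
CaO wt% = 56.077 / 278.204 × 100 = 20.16%.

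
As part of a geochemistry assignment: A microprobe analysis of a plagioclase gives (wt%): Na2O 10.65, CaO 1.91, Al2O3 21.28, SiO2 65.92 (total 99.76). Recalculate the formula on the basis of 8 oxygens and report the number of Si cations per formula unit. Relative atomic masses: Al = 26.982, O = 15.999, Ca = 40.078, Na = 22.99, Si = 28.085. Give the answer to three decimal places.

10.65 wt% Na2O ÷ 61.979 g/mol = 0.17183 mol, giving 0.34366 Na and 0.17183 O.
1.91 wt% CaO ÷ 56.077 g/mol = 0.03406 mol, giving 0.03406 Ca and 0.03406 O.
21.28 wt% Al2O3 ÷ 101.961 g/mol = 0.20871 mol, giving 0.41742 Al and 0.62613 O.
65.92 wt% SiO2 ÷ 60.083 g/mol = 1.09715 mol, giving 1.09715 Si and 2.19430 O.
Oxygen sums to 3.02632; scaling by 8/3.02632 = 2.64347 puts the formula on 8 O.
Si: 1.09715 × 2.64347 = 2.900 atoms per formula unit.

2.900 Si apfu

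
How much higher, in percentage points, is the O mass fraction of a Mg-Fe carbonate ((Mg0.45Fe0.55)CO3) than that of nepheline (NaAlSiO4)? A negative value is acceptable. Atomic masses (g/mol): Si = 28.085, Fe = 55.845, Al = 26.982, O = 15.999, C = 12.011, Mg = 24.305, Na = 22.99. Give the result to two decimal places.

First mineral: 47.997 g O in 101.660 g formula = 47.21 wt% O.
Second mineral: 63.996 g O in 142.053 g formula = 45.05 wt% O.
47.21% − 45.05% gives a difference of 2.16 percentage points.

2.16 percentage points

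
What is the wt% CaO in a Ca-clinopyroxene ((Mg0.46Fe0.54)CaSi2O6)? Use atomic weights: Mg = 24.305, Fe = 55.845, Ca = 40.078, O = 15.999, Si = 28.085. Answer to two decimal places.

24.01 wt%

M((Mg0.46Fe0.54)CaSi2O6) = 233.579 g/mol; M(CaO) = 56.077 g/mol.
Moles CaO per formula unit = 1 Ca ÷ 1 = 1.0000.
CaO fraction = (1.0000 × 56.077) / 233.579 = 56.077/233.579 = 0.2401.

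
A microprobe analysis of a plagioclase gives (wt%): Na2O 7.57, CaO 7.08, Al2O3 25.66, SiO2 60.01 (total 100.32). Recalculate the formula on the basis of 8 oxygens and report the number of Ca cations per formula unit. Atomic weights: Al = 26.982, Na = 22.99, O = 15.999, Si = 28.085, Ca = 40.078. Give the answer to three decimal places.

Na2O (M=61.979): mol = 0.12214; Na = 0.24428, O = 0.12214.
CaO (M=56.077): mol = 0.12625; Ca = 0.12625, O = 0.12625.
Al2O3 (M=101.961): mol = 0.25166; Al = 0.50332, O = 0.75498.
SiO2 (M=60.083): mol = 0.99879; Si = 0.99879, O = 1.99758.
ΣO = 3.00095; factor = 8/ΣO = 2.66582.
Ca apfu = 0.12625 × 2.66582 = 0.337.

0.337 Ca apfu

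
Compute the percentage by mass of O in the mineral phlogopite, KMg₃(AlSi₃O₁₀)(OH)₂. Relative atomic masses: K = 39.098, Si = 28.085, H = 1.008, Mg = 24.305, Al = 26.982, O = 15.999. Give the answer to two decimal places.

M(KMg₃(AlSi₃O₁₀)(OH)₂) = 417.254 g/mol.
O contributes 12 × 15.999 = 191.988 g per mole.
191.988/417.254 = 0.4601 → 46.01%.

46.01 weight percent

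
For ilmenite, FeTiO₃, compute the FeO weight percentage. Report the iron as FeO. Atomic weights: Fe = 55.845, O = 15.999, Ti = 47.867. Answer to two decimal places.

Molar mass of FeTiO₃ = 1*55.845 + 1*47.867 + 3*15.999 = 151.709 g/mol.
Each formula unit contains 1 Fe, equivalent to 1/1 = 1.0000 mol FeO.
M(FeO) = 1×55.845 + 1×15.999 = 71.844 g/mol.
Mass of FeO per formula unit = 1.0000 × 71.844 = 71.844 g.
FeO wt% = 71.844 / 151.709 × 100 = 47.36%.

47.36 wt%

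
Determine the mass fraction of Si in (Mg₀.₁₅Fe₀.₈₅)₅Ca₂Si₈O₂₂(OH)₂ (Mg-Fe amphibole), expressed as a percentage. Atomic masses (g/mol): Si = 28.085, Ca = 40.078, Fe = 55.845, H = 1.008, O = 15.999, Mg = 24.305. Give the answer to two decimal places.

23.74 wt%

Molar mass of (Mg₀.₁₅Fe₀.₈₅)₅Ca₂Si₈O₂₂(OH)₂: 0.75·24.305 + 4.25·55.845 + 2·40.078 + 8·28.085 + 24·15.999 + 2·1.008 = 946.398 g/mol.
Mass of Si per formula unit: 8 × 28.085 = 224.680 g.
Weight fraction Si = 224.680 / 946.398 = 0.2374.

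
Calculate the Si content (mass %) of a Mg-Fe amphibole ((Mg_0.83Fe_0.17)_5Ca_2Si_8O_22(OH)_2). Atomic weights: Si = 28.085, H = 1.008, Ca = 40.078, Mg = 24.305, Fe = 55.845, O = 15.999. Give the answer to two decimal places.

26.77 mass %

Formula mass = 4.15*24.305 + 0.85*55.845 + 2*40.078 + 8*28.085 + 24*15.999 + 2*1.008 = 839.162 g/mol, of which 224.680 g is Si.
So Si makes up 224.680/839.162 = 0.2677 of the mass, i.e. 26.77%.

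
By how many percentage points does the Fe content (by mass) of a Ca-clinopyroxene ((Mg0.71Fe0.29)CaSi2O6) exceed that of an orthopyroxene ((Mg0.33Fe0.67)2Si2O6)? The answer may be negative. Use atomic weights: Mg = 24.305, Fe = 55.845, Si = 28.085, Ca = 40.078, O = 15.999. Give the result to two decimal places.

Fe in (Mg0.71Fe0.29)CaSi2O6: molar mass 225.694 g/mol; 0.29×55.845 = 16.195 g → 7.18 wt%.
Fe in (Mg0.33Fe0.67)2Si2O6: molar mass 243.038 g/mol; 1.34×55.845 = 74.832 g → 30.79 wt%.
Difference = 7.18 − 30.79 = -23.61 percentage points.

-23.61 percentage points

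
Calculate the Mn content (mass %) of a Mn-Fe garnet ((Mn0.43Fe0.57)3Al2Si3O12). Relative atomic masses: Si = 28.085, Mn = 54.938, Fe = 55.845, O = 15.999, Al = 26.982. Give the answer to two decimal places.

14.27 mass %

M((Mn0.43Fe0.57)3Al2Si3O12) = 496.572 g/mol.
Mn contributes 1.29 × 54.938 = 70.870 g per mole.
70.870/496.572 = 0.1427 → 14.27%.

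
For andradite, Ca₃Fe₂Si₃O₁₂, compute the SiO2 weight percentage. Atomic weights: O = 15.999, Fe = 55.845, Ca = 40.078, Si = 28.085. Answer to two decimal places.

Formula mass = 508.167 g/mol.
3 Si → 3.0000 mol SiO2 per formula unit; M(SiO2) = 60.083, so SiO2 mass = 180.249 g.
180.249/508.167 × 100 = 35.47 wt%.

35.47 wt%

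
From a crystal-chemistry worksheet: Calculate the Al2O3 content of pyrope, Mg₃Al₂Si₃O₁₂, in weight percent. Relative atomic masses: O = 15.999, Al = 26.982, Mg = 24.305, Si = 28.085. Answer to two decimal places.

Formula mass = 403.122 g/mol.
2 Al → 1.0000 mol Al2O3 per formula unit; M(Al2O3) = 101.961, so Al2O3 mass = 101.961 g.
101.961/403.122 × 100 = 25.29 wt%.

25.29 wt%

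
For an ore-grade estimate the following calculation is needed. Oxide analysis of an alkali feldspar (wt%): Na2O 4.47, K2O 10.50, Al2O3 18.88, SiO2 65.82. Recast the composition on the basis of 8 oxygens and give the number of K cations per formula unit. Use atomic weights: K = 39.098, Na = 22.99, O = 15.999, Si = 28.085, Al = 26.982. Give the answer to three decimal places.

Na2O: 4.47/61.979 = 0.07212 mol → 0.14424 mol Na, 0.07212 mol O.
K2O: 10.50/94.195 = 0.11147 mol → 0.22294 mol K, 0.11147 mol O.
Al2O3: 18.88/101.961 = 0.18517 mol → 0.37034 mol Al, 0.55551 mol O.
SiO2: 65.82/60.083 = 1.09548 mol → 1.09548 mol Si, 2.19096 mol O.
Total oxygen = 2.93006 mol. Normalization factor = 8/2.93006 = 2.73032.
K per 8 O = 0.22294 × 2.73032 = 0.609.

0.609 K apfu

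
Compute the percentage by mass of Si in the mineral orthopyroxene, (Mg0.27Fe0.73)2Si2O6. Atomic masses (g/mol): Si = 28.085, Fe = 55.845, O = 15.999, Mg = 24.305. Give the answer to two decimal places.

M((Mg0.27Fe0.73)2Si2O6) = 246.822 g/mol.
Si contributes 2 × 28.085 = 56.170 g per mole.
56.170/246.822 = 0.2276 → 22.76%.

22.76 wt%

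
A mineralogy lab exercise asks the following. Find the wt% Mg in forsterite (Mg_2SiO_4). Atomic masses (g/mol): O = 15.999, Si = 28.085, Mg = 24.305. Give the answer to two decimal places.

34.55 wt%

M(Mg_2SiO_4) = 140.691 g/mol.
Mg contributes 2 × 24.305 = 48.610 g per mole.
48.610/140.691 = 0.3455 → 34.55%.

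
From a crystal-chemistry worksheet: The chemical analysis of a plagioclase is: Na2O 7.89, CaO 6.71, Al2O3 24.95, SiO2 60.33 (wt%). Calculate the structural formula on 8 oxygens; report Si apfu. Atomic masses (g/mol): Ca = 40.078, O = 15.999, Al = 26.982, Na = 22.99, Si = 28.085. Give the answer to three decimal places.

2.687 Si apfu

Na2O (M=61.979): mol = 0.12730; Na = 0.25460, O = 0.12730.
CaO (M=56.077): mol = 0.11966; Ca = 0.11966, O = 0.11966.
Al2O3 (M=101.961): mol = 0.24470; Al = 0.48940, O = 0.73410.
SiO2 (M=60.083): mol = 1.00411; Si = 1.00411, O = 2.00822.
ΣO = 2.98928; factor = 8/ΣO = 2.67623.
Si apfu = 1.00411 × 2.67623 = 2.687.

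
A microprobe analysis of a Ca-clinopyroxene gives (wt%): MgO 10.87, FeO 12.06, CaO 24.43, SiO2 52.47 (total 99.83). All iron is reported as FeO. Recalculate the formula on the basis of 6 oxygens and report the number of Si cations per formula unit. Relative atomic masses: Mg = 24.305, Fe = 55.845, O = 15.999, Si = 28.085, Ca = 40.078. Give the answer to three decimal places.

10.87 wt% MgO ÷ 40.304 g/mol = 0.26970 mol, giving 0.26970 Mg and 0.26970 O.
12.06 wt% FeO ÷ 71.844 g/mol = 0.16786 mol, giving 0.16786 Fe and 0.16786 O.
24.43 wt% CaO ÷ 56.077 g/mol = 0.43565 mol, giving 0.43565 Ca and 0.43565 O.
52.47 wt% SiO2 ÷ 60.083 g/mol = 0.87329 mol, giving 0.87329 Si and 1.74658 O.
Oxygen sums to 2.61979; scaling by 6/2.61979 = 2.29026 puts the formula on 6 O.
Si: 0.87329 × 2.29026 = 2.000 atoms per formula unit.

2.000 Si apfu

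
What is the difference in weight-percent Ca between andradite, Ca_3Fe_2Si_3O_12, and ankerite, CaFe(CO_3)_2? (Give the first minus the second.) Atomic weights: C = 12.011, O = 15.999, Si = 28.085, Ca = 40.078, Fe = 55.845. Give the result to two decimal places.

5.10 percentage points

M(Ca_3Fe_2Si_3O_12) = 508.167 g/mol, so wt% Ca = 120.234/508.167 × 100 = 23.66%.
M(CaFe(CO_3)_2) = 215.939 g/mol, so wt% Ca = 40.078/215.939 × 100 = 18.56%.
23.66 − 18.56 = 5.10 pp.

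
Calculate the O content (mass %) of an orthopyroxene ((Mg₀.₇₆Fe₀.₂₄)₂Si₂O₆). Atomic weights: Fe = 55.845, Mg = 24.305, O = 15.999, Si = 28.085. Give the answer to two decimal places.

44.46 mass %

Molar mass of (Mg₀.₇₆Fe₀.₂₄)₂Si₂O₆: 1.52*24.305 + 0.48*55.845 + 2*28.085 + 6*15.999 = 215.913 g/mol.
Mass of O per formula unit: 6 × 15.999 = 95.994 g.
Weight fraction O = 95.994 / 215.913 = 0.4446.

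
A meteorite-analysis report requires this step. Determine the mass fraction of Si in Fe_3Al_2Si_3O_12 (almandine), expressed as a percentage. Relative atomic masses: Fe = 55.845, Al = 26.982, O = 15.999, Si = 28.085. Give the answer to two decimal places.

16.93 weight percent

Molar mass of Fe_3Al_2Si_3O_12: 3·55.845 + 2·26.982 + 3·28.085 + 12·15.999 = 497.742 g/mol.
Mass of Si per formula unit: 3 × 28.085 = 84.255 g.
Weight fraction Si = 84.255 / 497.742 = 0.1693.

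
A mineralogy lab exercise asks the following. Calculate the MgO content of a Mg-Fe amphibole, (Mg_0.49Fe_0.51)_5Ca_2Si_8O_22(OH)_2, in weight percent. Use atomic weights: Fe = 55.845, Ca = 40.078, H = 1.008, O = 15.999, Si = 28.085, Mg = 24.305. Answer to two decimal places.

11.06 wt%

M((Mg_0.49Fe_0.51)_5Ca_2Si_8O_22(OH)_2) = 892.780 g/mol; M(MgO) = 40.304 g/mol.
Moles MgO per formula unit = 2.45 Mg ÷ 1 = 2.4500.
MgO fraction = (2.4500 × 40.304) / 892.780 = 98.745/892.780 = 0.1106.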